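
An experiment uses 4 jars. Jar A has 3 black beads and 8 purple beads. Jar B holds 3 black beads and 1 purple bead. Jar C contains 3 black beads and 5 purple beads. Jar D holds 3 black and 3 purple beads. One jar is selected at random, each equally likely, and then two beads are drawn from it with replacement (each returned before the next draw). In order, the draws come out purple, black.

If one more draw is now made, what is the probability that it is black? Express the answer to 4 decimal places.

0.4684

The likelihood of the observed sequence under each hypothesis: P(data | jar A) = (8/11)(3/11) = 0.19835; P(data | jar B) = (1/4)(3/4) = 0.1875; P(data | jar C) = (5/8)(3/8) = 0.23438; P(data | jar D) = (3/6)(3/6) = 0.25.
Multiplying each by its prior: 1/4 · 0.19835 = 0.049587, 1/4 · 0.1875 = 0.046875, 1/4 · 0.23438 = 0.058594, 1/4 · 0.25 = 0.0625; with total 0.21756.
Normalising, the posterior is P(jar A | data) = 0.22793, P(jar B | data) = 0.21546, P(jar C | data) = 0.26933, P(jar D | data) = 0.28728.
So P(black next | data) = Σ P(black next | H) P(H | data) = (3/11)(0.22793) + (3/4)(0.21546) + (3/8)(0.26933) + (1/2)(0.28728) = 0.4684.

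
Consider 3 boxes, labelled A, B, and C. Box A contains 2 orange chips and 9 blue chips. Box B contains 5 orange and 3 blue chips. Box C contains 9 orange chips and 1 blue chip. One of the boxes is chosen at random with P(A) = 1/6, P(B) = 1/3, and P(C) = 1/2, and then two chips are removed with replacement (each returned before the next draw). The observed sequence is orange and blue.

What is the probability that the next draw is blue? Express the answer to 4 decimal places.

Compute the likelihood of the observed sequence for each case: P(data | box A) = (2/11)(9/11) = 0.14876; P(data | box B) = (5/8)(3/8) = 0.23438; P(data | box C) = (9/10)(1/10) = 0.09.
Weighting by the prior gives 1/6 · 0.14876 = 0.024793, 1/3 · 0.23438 = 0.078125, 1/2 · 0.09 = 0.045; these sum to 0.14792.
Dividing through by the total gives posterior P(box A | data) = 0.16762, P(box B | data) = 0.52816, P(box C | data) = 0.30422.
Averaging over the posterior, P(blue next | data) = (9/11)(0.16762) + (3/8)(0.52816) + (1/10)(0.30422) = 0.36562.

0.3656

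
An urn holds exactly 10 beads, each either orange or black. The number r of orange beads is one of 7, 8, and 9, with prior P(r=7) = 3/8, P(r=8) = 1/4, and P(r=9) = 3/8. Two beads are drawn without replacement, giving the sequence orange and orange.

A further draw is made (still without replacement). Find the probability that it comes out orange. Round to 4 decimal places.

Compute the likelihood of the observed sequence for each case: P(data | r = 7) = (7/10)(6/9) = 7/15; P(data | r = 8) = (8/10)(7/9) = 28/45; P(data | r = 9) = (9/10)(8/9) = 4/5.
Weighting by the prior gives 3/8 · 7/15 = 7/40, 1/4 · 28/45 = 7/45, 3/8 · 4/5 = 3/10; these sum to 227/360.
Dividing through by the total gives posterior P(r = 7 | data) = 0.27753, P(r = 8 | data) = 0.2467, P(r = 9 | data) = 0.47577.
The predictive probability is P(orange next | data) = (5/8)(0.27753) + (3/4)(0.2467) + (7/8)(0.47577) = 0.77478.

0.7748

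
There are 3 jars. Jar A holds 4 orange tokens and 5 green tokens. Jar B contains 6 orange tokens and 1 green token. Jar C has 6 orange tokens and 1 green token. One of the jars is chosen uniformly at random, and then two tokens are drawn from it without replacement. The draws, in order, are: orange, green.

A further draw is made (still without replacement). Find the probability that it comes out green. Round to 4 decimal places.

0.2817

For each hypothesis, P(data | H) works out to: P(data | jar A) = (4/9)(5/8) = 5/18; P(data | jar B) = (6/7)(1/6) = 1/7; P(data | jar C) = (6/7)(1/6) = 1/7.
Multiplying each by its prior: 1/3 · 5/18 = 5/54, 1/3 · 1/7 = 1/21, 1/3 · 1/7 = 1/21; summing to 71/378.
The posterior is then P(jar A | data) = 35/71, P(jar B | data) = 18/71, P(jar C | data) = 18/71.
Averaging over the posterior, P(green next | data) = (4/7)(35/71) + (0)(18/71) + (0)(18/71) = 20/71.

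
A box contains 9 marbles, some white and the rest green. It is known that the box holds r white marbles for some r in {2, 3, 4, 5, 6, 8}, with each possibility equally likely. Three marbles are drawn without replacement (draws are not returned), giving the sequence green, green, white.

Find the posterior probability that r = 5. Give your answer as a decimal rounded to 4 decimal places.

0.1714

For each hypothesis, P(data | H) works out to: P(data | r = 2) = (7/9)(6/8)(2/7) = 1/6; P(data | r = 3) = (6/9)(5/8)(3/7) = 5/28; P(data | r = 4) = (5/9)(4/8)(4/7) = 10/63; P(data | r = 5) = (4/9)(3/8)(5/7) = 5/42; P(data | r = 6) = (3/9)(2/8)(6/7) = 1/14; P(data | r = 8) = (1/9)(0/8) = 0.
The prior-weighted likelihoods are 1/6 · 1/6 = 1/36, 1/6 · 5/28 = 5/168, 1/6 · 10/63 = 5/189, 1/6 · 5/42 = 5/252, 1/6 · 1/14 = 1/84, 1/6 · 0 = 0; these sum to 25/216.
Therefore the posterior P(r = 5 | data) = (5/252) / (25/216) = 6/35.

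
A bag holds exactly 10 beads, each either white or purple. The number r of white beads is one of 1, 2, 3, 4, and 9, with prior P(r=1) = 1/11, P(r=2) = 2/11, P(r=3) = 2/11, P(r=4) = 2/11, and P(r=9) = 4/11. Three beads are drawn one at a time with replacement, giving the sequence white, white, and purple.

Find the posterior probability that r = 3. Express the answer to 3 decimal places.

The likelihood of the observed sequence under each hypothesis: P(data | r = 1) = (1/10)(1/10)(9/10) = 0.009; P(data | r = 2) = (2/10)(2/10)(8/10) = 0.032; P(data | r = 3) = (3/10)(3/10)(7/10) = 0.063; P(data | r = 4) = (4/10)(4/10)(6/10) = 0.096; P(data | r = 9) = (9/10)(9/10)(1/10) = 0.081.
Weighting by the prior gives 1/11 · 0.009 = 0.00081818, 2/11 · 0.032 = 0.0058182, 2/11 · 0.063 = 0.011455, 2/11 · 0.096 = 0.017455, 4/11 · 0.081 = 0.029455; summing to 0.065.
So P(r = 3 | data) = (0.011455) / (0.065) = 0.17622.

0.176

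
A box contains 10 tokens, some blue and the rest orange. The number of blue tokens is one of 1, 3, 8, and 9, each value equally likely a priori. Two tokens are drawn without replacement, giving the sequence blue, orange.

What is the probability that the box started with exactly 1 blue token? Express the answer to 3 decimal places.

0.164

Under each hypothesis, the probability of the observed sequence is: P(data | r = 1) = (1/10)(9/9) = 1/10; P(data | r = 3) = (3/10)(7/9) = 7/30; P(data | r = 8) = (8/10)(2/9) = 8/45; P(data | r = 9) = (9/10)(1/9) = 1/10.
Multiplying each by its prior: 1/4 · 1/10 = 1/40, 1/4 · 7/30 = 7/120, 1/4 · 8/45 = 2/45, 1/4 · 1/10 = 1/40; with total 11/72.
Therefore the posterior P(r = 1 | data) = (1/40) / (11/72) = 9/55.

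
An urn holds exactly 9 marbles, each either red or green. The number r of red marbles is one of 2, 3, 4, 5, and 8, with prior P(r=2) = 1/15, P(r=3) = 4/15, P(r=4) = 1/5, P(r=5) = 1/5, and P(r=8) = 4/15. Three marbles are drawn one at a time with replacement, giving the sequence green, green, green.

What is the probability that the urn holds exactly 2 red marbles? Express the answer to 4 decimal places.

0.1929

Under each hypothesis, the probability of the observed sequence is: P(data | r = 2) = (7/9)(7/9)(7/9) = 0.47051; P(data | r = 3) = (6/9)(6/9)(6/9) = 0.2963; P(data | r = 4) = (5/9)(5/9)(5/9) = 0.17147; P(data | r = 5) = (4/9)(4/9)(4/9) = 0.087791; P(data | r = 8) = (1/9)(1/9)(1/9) = 0.0013717.
Multiplying each by its prior: 1/15 · 0.47051 = 0.031367, 4/15 · 0.2963 = 0.079012, 1/5 · 0.17147 = 0.034294, 1/5 · 0.087791 = 0.017558, 4/15 · 0.0013717 = 0.0003658; with total 0.1626.
Hence P(r = 2 | data) = (0.031367) / (0.1626) = 0.19291.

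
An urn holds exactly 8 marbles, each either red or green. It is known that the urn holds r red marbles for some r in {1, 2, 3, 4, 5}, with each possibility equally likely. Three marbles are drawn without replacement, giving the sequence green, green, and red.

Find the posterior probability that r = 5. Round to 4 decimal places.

0.1250

Under each hypothesis, the probability of the observed sequence is: P(data | r = 1) = (7/8)(6/7)(1/6) = 1/8; P(data | r = 2) = (6/8)(5/7)(2/6) = 5/28; P(data | r = 3) = (5/8)(4/7)(3/6) = 5/28; P(data | r = 4) = (4/8)(3/7)(4/6) = 1/7; P(data | r = 5) = (3/8)(2/7)(5/6) = 5/56.
Multiplying each by its prior: 1/5 · 1/8 = 1/40, 1/5 · 5/28 = 1/28, 1/5 · 5/28 = 1/28, 1/5 · 1/7 = 1/35, 1/5 · 5/56 = 1/56; summing to 1/7.
Therefore the posterior P(r = 5 | data) = (1/56) / (1/7) = 1/8.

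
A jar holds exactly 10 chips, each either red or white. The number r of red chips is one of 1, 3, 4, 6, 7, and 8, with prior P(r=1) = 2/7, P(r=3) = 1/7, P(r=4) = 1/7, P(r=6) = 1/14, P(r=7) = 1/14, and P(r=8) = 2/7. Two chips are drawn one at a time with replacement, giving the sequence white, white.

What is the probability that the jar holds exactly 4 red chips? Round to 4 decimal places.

Compute the likelihood of the observed sequence for each case: P(data | r = 1) = (9/10)(9/10) = 0.81; P(data | r = 3) = (7/10)(7/10) = 0.49; P(data | r = 4) = (6/10)(6/10) = 0.36; P(data | r = 6) = (4/10)(4/10) = 0.16; P(data | r = 7) = (3/10)(3/10) = 0.09; P(data | r = 8) = (2/10)(2/10) = 0.04.
Weighting by the prior gives 2/7 · 0.81 = 0.23143, 1/7 · 0.49 = 0.07, 1/7 · 0.36 = 0.051429, 1/14 · 0.16 = 0.011429, 1/14 · 0.09 = 0.0064286, 2/7 · 0.04 = 0.011429; these sum to 0.38214.
Therefore the posterior P(r = 4 | data) = (0.051429) / (0.38214) = 0.13458.

0.1346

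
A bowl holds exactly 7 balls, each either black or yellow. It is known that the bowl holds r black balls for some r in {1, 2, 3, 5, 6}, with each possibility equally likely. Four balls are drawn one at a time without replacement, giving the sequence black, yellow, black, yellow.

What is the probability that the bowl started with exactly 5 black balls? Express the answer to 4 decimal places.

0.2632

Under each hypothesis, the probability of the observed sequence is: P(data | r = 1) = (1/7)(6/6)(0/5) = 0; P(data | r = 2) = (2/7)(5/6)(1/5)(4/4) = 1/21; P(data | r = 3) = (3/7)(4/6)(2/5)(3/4) = 3/35; P(data | r = 5) = (5/7)(2/6)(4/5)(1/4) = 1/21; P(data | r = 6) = (6/7)(1/6)(5/5)(0/4) = 0.
The prior-weighted likelihoods are 1/5 · 0 = 0, 1/5 · 1/21 = 1/105, 1/5 · 3/35 = 3/175, 1/5 · 1/21 = 1/105, 1/5 · 0 = 0; these sum to 19/525.
By Bayes' rule, P(r = 5 | data) = (1/105) / (19/525) = 5/19.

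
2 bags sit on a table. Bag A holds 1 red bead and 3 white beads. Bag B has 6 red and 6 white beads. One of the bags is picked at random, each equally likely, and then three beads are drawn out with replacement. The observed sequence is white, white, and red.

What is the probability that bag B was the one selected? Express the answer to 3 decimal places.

0.471

Under each hypothesis, the probability of the observed sequence is: P(data | bag A) = (3/4)(3/4)(1/4) = 9/64; P(data | bag B) = (6/12)(6/12)(6/12) = 1/8.
Weighting by the prior gives 1/2 · 9/64 = 9/128, 1/2 · 1/8 = 1/16; with total 17/128.
By Bayes' rule, P(bag B | data) = (1/16) / (17/128) = 8/17.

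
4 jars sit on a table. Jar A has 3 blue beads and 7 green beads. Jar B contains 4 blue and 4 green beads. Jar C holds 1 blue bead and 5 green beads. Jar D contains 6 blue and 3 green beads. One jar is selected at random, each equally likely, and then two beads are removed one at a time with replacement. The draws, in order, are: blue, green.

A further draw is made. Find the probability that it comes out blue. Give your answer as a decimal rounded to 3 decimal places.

The likelihood of the observed sequence under each hypothesis: P(data | jar A) = (3/10)(7/10) = 0.21; P(data | jar B) = (4/8)(4/8) = 0.25; P(data | jar C) = (1/6)(5/6) = 0.13889; P(data | jar D) = (6/9)(3/9) = 0.22222.
The prior-weighted likelihoods are 1/4 · 0.21 = 0.0525, 1/4 · 0.25 = 0.0625, 1/4 · 0.13889 = 0.034722, 1/4 · 0.22222 = 0.055556; summing to 0.20528.
The posterior is then P(jar A | data) = 0.25575, P(jar B | data) = 0.30447, P(jar C | data) = 0.16915, P(jar D | data) = 0.27064.
So P(blue next | data) = Σ P(blue next | H) P(H | data) = (3/10)(0.25575) + (1/2)(0.30447) + (1/6)(0.16915) + (2/3)(0.27064) = 0.43757.

0.438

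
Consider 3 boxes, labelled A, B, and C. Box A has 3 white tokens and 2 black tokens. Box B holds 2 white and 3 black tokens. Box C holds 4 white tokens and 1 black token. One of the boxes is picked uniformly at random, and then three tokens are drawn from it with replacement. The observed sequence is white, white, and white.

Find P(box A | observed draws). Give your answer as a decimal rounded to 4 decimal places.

0.2727

For each hypothesis, P(data | H) works out to: P(data | box A) = (3/5)(3/5)(3/5) = 27/125; P(data | box B) = (2/5)(2/5)(2/5) = 8/125; P(data | box C) = (4/5)(4/5)(4/5) = 64/125.
Multiplying each by its prior: 1/3 · 27/125 = 9/125, 1/3 · 8/125 = 8/375, 1/3 · 64/125 = 64/375; summing to 33/125.
By Bayes' rule, P(box A | data) = (9/125) / (33/125) = 3/11.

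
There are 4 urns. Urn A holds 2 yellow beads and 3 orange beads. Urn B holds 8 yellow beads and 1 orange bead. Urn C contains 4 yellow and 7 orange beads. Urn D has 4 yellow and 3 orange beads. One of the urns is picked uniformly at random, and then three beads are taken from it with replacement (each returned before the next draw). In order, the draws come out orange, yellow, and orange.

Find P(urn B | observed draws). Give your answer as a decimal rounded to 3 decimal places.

The likelihood of the observed sequence under each hypothesis: P(data | urn A) = (3/5)(2/5)(3/5) = 0.144; P(data | urn B) = (1/9)(8/9)(1/9) = 0.010974; P(data | urn C) = (7/11)(4/11)(7/11) = 0.14726; P(data | urn D) = (3/7)(4/7)(3/7) = 0.10496.
Multiplying each by its prior: 1/4 · 0.144 = 0.036, 1/4 · 0.010974 = 0.0027435, 1/4 · 0.14726 = 0.036814, 1/4 · 0.10496 = 0.026239; summing to 0.1018.
By Bayes' rule, P(urn B | data) = (0.0027435) / (0.1018) = 0.026951.

0.027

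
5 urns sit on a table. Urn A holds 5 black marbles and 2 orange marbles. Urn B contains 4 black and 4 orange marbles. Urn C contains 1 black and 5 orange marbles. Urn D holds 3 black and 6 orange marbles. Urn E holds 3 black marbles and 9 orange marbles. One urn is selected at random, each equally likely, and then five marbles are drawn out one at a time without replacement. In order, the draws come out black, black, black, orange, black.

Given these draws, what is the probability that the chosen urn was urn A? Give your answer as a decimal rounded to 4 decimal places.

Under each hypothesis, the probability of the observed sequence is: P(data | urn A) = (5/7)(4/6)(3/5)(2/4)(2/3) = 0.095238; P(data | urn B) = (4/8)(3/7)(2/6)(4/5)(1/4) = 0.014286; P(data | urn C) = (1/6)(0/5) = 0; P(data | urn D) = (3/9)(2/8)(1/7)(6/6)(0/5) = 0; P(data | urn E) = (3/12)(2/11)(1/10)(9/9)(0/8) = 0.
Multiplying each by its prior: 1/5 · 0.095238 = 0.019048, 1/5 · 0.014286 = 0.0028571, 1/5 · 0 = 0, 1/5 · 0 = 0, 1/5 · 0 = 0; summing to 0.021905.
Therefore the posterior P(urn A | data) = (0.019048) / (0.021905) = 0.86957.

0.8696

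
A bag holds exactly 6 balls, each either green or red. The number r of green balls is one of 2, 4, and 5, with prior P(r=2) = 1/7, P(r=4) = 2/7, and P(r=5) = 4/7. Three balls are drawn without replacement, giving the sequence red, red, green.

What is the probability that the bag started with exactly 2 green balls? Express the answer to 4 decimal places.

0.6000

The likelihood of the observed sequence under each hypothesis: P(data | r = 2) = (4/6)(3/5)(2/4) = 1/5; P(data | r = 4) = (2/6)(1/5)(4/4) = 1/15; P(data | r = 5) = (1/6)(0/5) = 0.
The prior-weighted likelihoods are 1/7 · 1/5 = 1/35, 2/7 · 1/15 = 2/105, 4/7 · 0 = 0; summing to 1/21.
So P(r = 2 | data) = (1/35) / (1/21) = 3/5.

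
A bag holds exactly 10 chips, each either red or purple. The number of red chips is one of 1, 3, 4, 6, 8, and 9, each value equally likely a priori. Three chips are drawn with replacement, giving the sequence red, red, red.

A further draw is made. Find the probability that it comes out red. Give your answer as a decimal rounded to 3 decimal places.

For each hypothesis, P(data | H) works out to: P(data | r = 1) = (1/10)(1/10)(1/10) = 0.001; P(data | r = 3) = (3/10)(3/10)(3/10) = 0.027; P(data | r = 4) = (4/10)(4/10)(4/10) = 0.064; P(data | r = 6) = (6/10)(6/10)(6/10) = 0.216; P(data | r = 8) = (8/10)(8/10)(8/10) = 0.512; P(data | r = 9) = (9/10)(9/10)(9/10) = 0.729.
The prior-weighted likelihoods are 1/6 · 0.001 = 0.00016667, 1/6 · 0.027 = 0.0045, 1/6 · 0.064 = 0.010667, 1/6 · 0.216 = 0.036, 1/6 · 0.512 = 0.085333, 1/6 · 0.729 = 0.1215; these sum to 0.25817.
The posterior is then P(r = 1 | data) = 0.00064558, P(r = 3 | data) = 0.017431, P(r = 4 | data) = 0.041317, P(r = 6 | data) = 0.13944, P(r = 8 | data) = 0.33054, P(r = 9 | data) = 0.47063.
Averaging over the posterior, P(red next | data) = (1/10)(0.00064558) + (3/10)(0.017431) + (2/5)(0.041317) + (3/5)(0.13944) + (4/5)(0.33054) + (9/10)(0.47063) = 0.79348.

0.793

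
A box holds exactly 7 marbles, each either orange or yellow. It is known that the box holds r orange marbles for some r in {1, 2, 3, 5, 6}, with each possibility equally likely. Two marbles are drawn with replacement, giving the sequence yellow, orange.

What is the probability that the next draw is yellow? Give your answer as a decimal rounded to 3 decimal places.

Compute the likelihood of the observed sequence for each case: P(data | r = 1) = (6/7)(1/7) = 6/49; P(data | r = 2) = (5/7)(2/7) = 10/49; P(data | r = 3) = (4/7)(3/7) = 12/49; P(data | r = 5) = (2/7)(5/7) = 10/49; P(data | r = 6) = (1/7)(6/7) = 6/49.
Multiplying each by its prior: 1/5 · 6/49 = 6/245, 1/5 · 10/49 = 2/49, 1/5 · 12/49 = 12/245, 1/5 · 10/49 = 2/49, 1/5 · 6/49 = 6/245; with total 44/245.
Dividing through by the total gives posterior P(r = 1 | data) = 3/22, P(r = 2 | data) = 5/22, P(r = 3 | data) = 3/11, P(r = 5 | data) = 5/22, P(r = 6 | data) = 3/22.
So P(yellow next | data) = Σ P(yellow next | H) P(H | data) = (6/7)(3/22) + (5/7)(5/22) + (4/7)(3/11) + (2/7)(5/22) + (1/7)(3/22) = 40/77.

0.519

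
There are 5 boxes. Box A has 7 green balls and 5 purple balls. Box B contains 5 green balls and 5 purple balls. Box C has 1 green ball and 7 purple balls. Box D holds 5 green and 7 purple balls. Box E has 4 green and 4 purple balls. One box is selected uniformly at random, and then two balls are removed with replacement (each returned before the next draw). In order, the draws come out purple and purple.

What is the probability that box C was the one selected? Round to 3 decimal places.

Compute the likelihood of the observed sequence for each case: P(data | box A) = (5/12)(5/12) = 25/144; P(data | box B) = (5/10)(5/10) = 1/4; P(data | box C) = (7/8)(7/8) = 49/64; P(data | box D) = (7/12)(7/12) = 49/144; P(data | box E) = (4/8)(4/8) = 1/4.
The prior-weighted likelihoods are 1/5 · 25/144 = 5/144, 1/5 · 1/4 = 1/20, 1/5 · 49/64 = 49/320, 1/5 · 49/144 = 49/720, 1/5 · 1/4 = 1/20; summing to 205/576.
Therefore the posterior P(box C | data) = (49/320) / (205/576) = 441/1025.

0.430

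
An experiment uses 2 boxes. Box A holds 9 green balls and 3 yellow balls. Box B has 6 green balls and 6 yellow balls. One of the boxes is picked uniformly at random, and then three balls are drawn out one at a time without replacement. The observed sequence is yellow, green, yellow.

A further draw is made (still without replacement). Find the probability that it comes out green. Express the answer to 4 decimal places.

0.6325

For each hypothesis, P(data | H) works out to: P(data | box A) = (3/12)(9/11)(2/10) = 9/220; P(data | box B) = (6/12)(6/11)(5/10) = 3/22.
Multiplying each by its prior: 1/2 · 9/220 = 9/440, 1/2 · 3/22 = 3/44; these sum to 39/440.
Normalising, the posterior is P(box A | data) = 3/13, P(box B | data) = 10/13.
So P(green next | data) = Σ P(green next | H) P(H | data) = (8/9)(3/13) + (5/9)(10/13) = 74/117.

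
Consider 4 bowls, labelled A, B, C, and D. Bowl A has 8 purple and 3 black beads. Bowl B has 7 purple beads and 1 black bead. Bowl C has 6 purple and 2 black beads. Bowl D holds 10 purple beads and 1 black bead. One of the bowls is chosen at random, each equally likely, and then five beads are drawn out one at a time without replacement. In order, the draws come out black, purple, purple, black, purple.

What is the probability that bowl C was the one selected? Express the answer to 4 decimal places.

0.4955

The likelihood of the observed sequence under each hypothesis: P(data | bowl A) = (3/11)(8/10)(7/9)(2/8)(6/7) = 0.036364; P(data | bowl B) = (1/8)(7/7)(6/6)(0/5) = 0; P(data | bowl C) = (2/8)(6/7)(5/6)(1/5)(4/4) = 0.035714; P(data | bowl D) = (1/11)(10/10)(9/9)(0/8) = 0.
The prior-weighted likelihoods are 1/4 · 0.036364 = 0.0090909, 1/4 · 0 = 0, 1/4 · 0.035714 = 0.0089286, 1/4 · 0 = 0; with total 0.018019.
Therefore the posterior P(bowl C | data) = (0.0089286) / (0.018019) = 0.4955.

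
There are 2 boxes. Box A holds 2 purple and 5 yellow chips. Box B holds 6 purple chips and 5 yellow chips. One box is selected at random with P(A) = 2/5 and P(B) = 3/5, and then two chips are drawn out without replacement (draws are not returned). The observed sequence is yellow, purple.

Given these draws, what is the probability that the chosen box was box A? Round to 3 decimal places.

Compute the likelihood of the observed sequence for each case: P(data | box A) = (5/7)(2/6) = 0.2381; P(data | box B) = (5/11)(6/10) = 0.27273.
Weighting by the prior gives 2/5 · 0.2381 = 0.095238, 3/5 · 0.27273 = 0.16364; these sum to 0.25887.
By Bayes' rule, P(box A | data) = (0.095238) / (0.25887) = 0.36789.

0.368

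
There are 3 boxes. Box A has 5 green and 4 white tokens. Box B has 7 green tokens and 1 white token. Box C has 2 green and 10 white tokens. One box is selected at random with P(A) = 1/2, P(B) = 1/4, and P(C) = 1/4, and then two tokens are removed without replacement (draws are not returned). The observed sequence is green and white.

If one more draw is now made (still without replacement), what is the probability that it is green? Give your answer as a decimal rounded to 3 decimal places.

The likelihood of the observed sequence under each hypothesis: P(data | box A) = (5/9)(4/8) = 0.27778; P(data | box B) = (7/8)(1/7) = 0.125; P(data | box C) = (2/12)(10/11) = 0.15152.
Multiplying each by its prior: 1/2 · 0.27778 = 0.13889, 1/4 · 0.125 = 0.03125, 1/4 · 0.15152 = 0.037879; summing to 0.20802.
Normalising, the posterior is P(box A | data) = 0.66768, P(box B | data) = 0.15023, P(box C | data) = 0.18209.
Averaging over the posterior, P(green next | data) = (4/7)(0.66768) + (1)(0.15023) + (1/10)(0.18209) = 0.54997.

0.550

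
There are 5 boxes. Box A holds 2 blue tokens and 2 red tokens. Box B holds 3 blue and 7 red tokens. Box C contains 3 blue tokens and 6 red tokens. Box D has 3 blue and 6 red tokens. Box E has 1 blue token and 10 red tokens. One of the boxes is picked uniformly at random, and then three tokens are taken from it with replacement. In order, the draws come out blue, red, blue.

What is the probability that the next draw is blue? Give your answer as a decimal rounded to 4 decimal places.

For each hypothesis, P(data | H) works out to: P(data | box A) = (2/4)(2/4)(2/4) = 0.125; P(data | box B) = (3/10)(7/10)(3/10) = 0.063; P(data | box C) = (3/9)(6/9)(3/9) = 0.074074; P(data | box D) = (3/9)(6/9)(3/9) = 0.074074; P(data | box E) = (1/11)(10/11)(1/11) = 0.0075131.
Weighting by the prior gives 1/5 · 0.125 = 0.025, 1/5 · 0.063 = 0.0126, 1/5 · 0.074074 = 0.014815, 1/5 · 0.074074 = 0.014815, 1/5 · 0.0075131 = 0.0015026; summing to 0.068732.
Dividing through by the total gives posterior P(box A | data) = 0.36373, P(box B | data) = 0.18332, P(box C | data) = 0.21554, P(box D | data) = 0.21554, P(box E | data) = 0.021862.
The predictive probability is P(blue next | data) = (1/2)(0.36373) + (3/10)(0.18332) + (1/3)(0.21554) + (1/3)(0.21554) + (1/11)(0.021862) = 0.38254.

0.3825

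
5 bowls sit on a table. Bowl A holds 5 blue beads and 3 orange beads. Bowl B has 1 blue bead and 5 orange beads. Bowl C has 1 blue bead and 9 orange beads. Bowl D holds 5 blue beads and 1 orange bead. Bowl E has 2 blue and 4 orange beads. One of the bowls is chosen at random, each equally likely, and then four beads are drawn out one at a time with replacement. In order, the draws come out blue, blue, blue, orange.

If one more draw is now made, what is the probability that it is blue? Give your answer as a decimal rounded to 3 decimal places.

For each hypothesis, P(data | H) works out to: P(data | bowl A) = (5/8)(5/8)(5/8)(3/8) = 0.091553; P(data | bowl B) = (1/6)(1/6)(1/6)(5/6) = 0.003858; P(data | bowl C) = (1/10)(1/10)(1/10)(9/10) = 0.0009; P(data | bowl D) = (5/6)(5/6)(5/6)(1/6) = 0.096451; P(data | bowl E) = (2/6)(2/6)(2/6)(4/6) = 0.024691.
The prior-weighted likelihoods are 1/5 · 0.091553 = 0.018311, 1/5 · 0.003858 = 0.0007716, 1/5 · 0.0009 = 0.00018, 1/5 · 0.096451 = 0.01929, 1/5 · 0.024691 = 0.0049383; with total 0.043491.
Normalising, the posterior is P(bowl A | data) = 0.42102, P(bowl B | data) = 0.017742, P(bowl C | data) = 0.0041388, P(bowl D | data) = 0.44355, P(bowl E | data) = 0.11355.
Averaging over the posterior, P(blue next | data) = (5/8)(0.42102) + (1/6)(0.017742) + (1/10)(0.0041388) + (5/6)(0.44355) + (1/3)(0.11355) = 0.67398.

0.674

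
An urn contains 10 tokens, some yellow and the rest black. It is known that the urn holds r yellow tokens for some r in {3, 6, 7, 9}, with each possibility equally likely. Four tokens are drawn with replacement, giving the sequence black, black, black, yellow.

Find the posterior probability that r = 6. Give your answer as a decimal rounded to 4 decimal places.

The likelihood of the observed sequence under each hypothesis: P(data | r = 3) = (7/10)(7/10)(7/10)(3/10) = 0.1029; P(data | r = 6) = (4/10)(4/10)(4/10)(6/10) = 0.0384; P(data | r = 7) = (3/10)(3/10)(3/10)(7/10) = 0.0189; P(data | r = 9) = (1/10)(1/10)(1/10)(9/10) = 0.0009.
The prior-weighted likelihoods are 1/4 · 0.1029 = 0.025725, 1/4 · 0.0384 = 0.0096, 1/4 · 0.0189 = 0.004725, 1/4 · 0.0009 = 0.000225; these sum to 0.040275.
Therefore the posterior P(r = 6 | data) = (0.0096) / (0.040275) = 0.23836.

0.2384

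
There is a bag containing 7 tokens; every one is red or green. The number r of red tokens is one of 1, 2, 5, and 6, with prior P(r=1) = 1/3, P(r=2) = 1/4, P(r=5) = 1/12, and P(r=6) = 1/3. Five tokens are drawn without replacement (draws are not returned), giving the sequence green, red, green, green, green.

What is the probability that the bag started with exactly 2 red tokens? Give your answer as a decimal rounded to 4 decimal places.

0.3333

The likelihood of the observed sequence under each hypothesis: P(data | r = 1) = (6/7)(1/6)(5/5)(4/4)(3/3) = 1/7; P(data | r = 2) = (5/7)(2/6)(4/5)(3/4)(2/3) = 2/21; P(data | r = 5) = (2/7)(5/6)(1/5)(0/4) = 0; P(data | r = 6) = (1/7)(6/6)(0/5) = 0.
The prior-weighted likelihoods are 1/3 · 1/7 = 1/21, 1/4 · 2/21 = 1/42, 1/12 · 0 = 0, 1/3 · 0 = 0; with total 1/14.
By Bayes' rule, P(r = 2 | data) = (1/42) / (1/14) = 1/3.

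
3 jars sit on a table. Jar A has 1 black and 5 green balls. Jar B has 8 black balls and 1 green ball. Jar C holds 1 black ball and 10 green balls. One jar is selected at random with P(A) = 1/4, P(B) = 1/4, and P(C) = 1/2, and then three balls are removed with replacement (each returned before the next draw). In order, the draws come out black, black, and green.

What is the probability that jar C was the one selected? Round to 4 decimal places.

0.1193

For each hypothesis, P(data | H) works out to: P(data | jar A) = (1/6)(1/6)(5/6) = 0.023148; P(data | jar B) = (8/9)(8/9)(1/9) = 0.087791; P(data | jar C) = (1/11)(1/11)(10/11) = 0.0075131.
The prior-weighted likelihoods are 1/4 · 0.023148 = 0.005787, 1/4 · 0.087791 = 0.021948, 1/2 · 0.0075131 = 0.0037566; with total 0.031491.
By Bayes' rule, P(jar C | data) = (0.0037566) / (0.031491) = 0.11929.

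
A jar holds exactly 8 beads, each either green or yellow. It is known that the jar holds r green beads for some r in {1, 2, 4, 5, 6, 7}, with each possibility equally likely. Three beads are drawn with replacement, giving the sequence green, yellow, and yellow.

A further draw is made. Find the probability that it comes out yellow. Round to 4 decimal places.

The likelihood of the observed sequence under each hypothesis: P(data | r = 1) = (1/8)(7/8)(7/8) = 0.095703; P(data | r = 2) = (2/8)(6/8)(6/8) = 0.14062; P(data | r = 4) = (4/8)(4/8)(4/8) = 0.125; P(data | r = 5) = (5/8)(3/8)(3/8) = 0.087891; P(data | r = 6) = (6/8)(2/8)(2/8) = 0.046875; P(data | r = 7) = (7/8)(1/8)(1/8) = 0.013672.
Multiplying each by its prior: 1/6 · 0.095703 = 0.015951, 1/6 · 0.14062 = 0.023438, 1/6 · 0.125 = 0.020833, 1/6 · 0.087891 = 0.014648, 1/6 · 0.046875 = 0.0078125, 1/6 · 0.013672 = 0.0022786; summing to 0.084961.
Normalising, the posterior is P(r = 1 | data) = 0.18774, P(r = 2 | data) = 0.27586, P(r = 4 | data) = 0.24521, P(r = 5 | data) = 0.17241, P(r = 6 | data) = 0.091954, P(r = 7 | data) = 0.02682.
The predictive probability is P(yellow next | data) = (7/8)(0.18774) + (3/4)(0.27586) + (1/2)(0.24521) + (3/8)(0.17241) + (1/4)(0.091954) + (1/8)(0.02682) = 0.58477.

0.5848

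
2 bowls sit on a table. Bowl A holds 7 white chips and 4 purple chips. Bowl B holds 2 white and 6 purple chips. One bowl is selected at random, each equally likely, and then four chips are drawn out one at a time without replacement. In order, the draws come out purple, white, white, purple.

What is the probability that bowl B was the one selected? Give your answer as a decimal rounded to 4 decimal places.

For each hypothesis, P(data | H) works out to: P(data | bowl A) = (4/11)(7/10)(6/9)(3/8) = 0.063636; P(data | bowl B) = (6/8)(2/7)(1/6)(5/5) = 0.035714.
The prior-weighted likelihoods are 1/2 · 0.063636 = 0.031818, 1/2 · 0.035714 = 0.017857; summing to 0.049675.
By Bayes' rule, P(bowl B | data) = (0.017857) / (0.049675) = 0.35948.

0.3595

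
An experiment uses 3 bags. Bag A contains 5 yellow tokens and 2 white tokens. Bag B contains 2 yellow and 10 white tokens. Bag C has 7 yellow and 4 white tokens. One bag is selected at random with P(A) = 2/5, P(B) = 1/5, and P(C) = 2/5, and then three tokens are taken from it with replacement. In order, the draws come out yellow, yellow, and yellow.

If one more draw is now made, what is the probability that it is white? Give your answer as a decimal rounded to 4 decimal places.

0.3199

For each hypothesis, P(data | H) works out to: P(data | bag A) = (5/7)(5/7)(5/7) = 0.36443; P(data | bag B) = (2/12)(2/12)(2/12) = 0.0046296; P(data | bag C) = (7/11)(7/11)(7/11) = 0.2577.
The prior-weighted likelihoods are 2/5 · 0.36443 = 0.14577, 1/5 · 0.0046296 = 0.00092593, 2/5 · 0.2577 = 0.10308; summing to 0.24978.
Normalising, the posterior is P(bag A | data) = 0.58361, P(bag B | data) = 0.003707, P(bag C | data) = 0.41269.
The predictive probability is P(white next | data) = (2/7)(0.58361) + (5/6)(0.003707) + (4/11)(0.41269) = 0.3199.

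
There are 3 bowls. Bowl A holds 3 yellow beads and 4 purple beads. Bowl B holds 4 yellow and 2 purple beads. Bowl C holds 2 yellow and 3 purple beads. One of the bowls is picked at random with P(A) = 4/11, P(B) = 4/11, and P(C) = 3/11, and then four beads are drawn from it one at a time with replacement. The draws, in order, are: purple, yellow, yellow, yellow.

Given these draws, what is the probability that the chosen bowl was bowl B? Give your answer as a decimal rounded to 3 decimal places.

The likelihood of the observed sequence under each hypothesis: P(data | bowl A) = (4/7)(3/7)(3/7)(3/7) = 0.044981; P(data | bowl B) = (2/6)(4/6)(4/6)(4/6) = 0.098765; P(data | bowl C) = (3/5)(2/5)(2/5)(2/5) = 0.0384.
Multiplying each by its prior: 4/11 · 0.044981 = 0.016357, 4/11 · 0.098765 = 0.035915, 3/11 · 0.0384 = 0.010473; summing to 0.062744.
Hence P(bowl B | data) = (0.035915) / (0.062744) = 0.5724.

0.572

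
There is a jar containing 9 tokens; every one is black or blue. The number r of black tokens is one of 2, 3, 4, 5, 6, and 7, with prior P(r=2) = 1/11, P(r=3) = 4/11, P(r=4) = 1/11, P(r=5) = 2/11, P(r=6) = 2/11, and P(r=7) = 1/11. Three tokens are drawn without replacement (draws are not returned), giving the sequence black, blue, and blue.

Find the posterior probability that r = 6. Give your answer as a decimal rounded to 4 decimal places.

0.0986

For each hypothesis, P(data | H) works out to: P(data | r = 2) = (2/9)(7/8)(6/7) = 0.16667; P(data | r = 3) = (3/9)(6/8)(5/7) = 0.17857; P(data | r = 4) = (4/9)(5/8)(4/7) = 0.15873; P(data | r = 5) = (5/9)(4/8)(3/7) = 0.11905; P(data | r = 6) = (6/9)(3/8)(2/7) = 0.071429; P(data | r = 7) = (7/9)(2/8)(1/7) = 0.027778.
Multiplying each by its prior: 1/11 · 0.16667 = 0.015152, 4/11 · 0.17857 = 0.064935, 1/11 · 0.15873 = 0.01443, 2/11 · 0.11905 = 0.021645, 2/11 · 0.071429 = 0.012987, 1/11 · 0.027778 = 0.0025253; these sum to 0.13167.
By Bayes' rule, P(r = 6 | data) = (0.012987) / (0.13167) = 0.09863.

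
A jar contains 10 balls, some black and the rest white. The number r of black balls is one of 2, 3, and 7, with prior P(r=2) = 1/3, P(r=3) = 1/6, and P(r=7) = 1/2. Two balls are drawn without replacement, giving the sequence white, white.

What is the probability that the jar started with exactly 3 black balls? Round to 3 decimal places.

For each hypothesis, P(data | H) works out to: P(data | r = 2) = (8/10)(7/9) = 28/45; P(data | r = 3) = (7/10)(6/9) = 7/15; P(data | r = 7) = (3/10)(2/9) = 1/15.
Weighting by the prior gives 1/3 · 28/45 = 28/135, 1/6 · 7/15 = 7/90, 1/2 · 1/15 = 1/30; these sum to 43/135.
Therefore the posterior P(r = 3 | data) = (7/90) / (43/135) = 21/86.

0.244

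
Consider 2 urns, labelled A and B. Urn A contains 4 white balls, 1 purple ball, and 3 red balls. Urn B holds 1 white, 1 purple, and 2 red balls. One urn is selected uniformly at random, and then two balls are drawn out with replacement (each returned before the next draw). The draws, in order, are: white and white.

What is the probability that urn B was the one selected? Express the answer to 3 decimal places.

For each hypothesis, P(data | H) works out to: P(data | urn A) = (4/8)(4/8) = 1/4; P(data | urn B) = (1/4)(1/4) = 1/16.
Multiplying each by its prior: 1/2 · 1/4 = 1/8, 1/2 · 1/16 = 1/32; summing to 5/32.
By Bayes' rule, P(urn B | data) = (1/32) / (5/32) = 1/5.

0.200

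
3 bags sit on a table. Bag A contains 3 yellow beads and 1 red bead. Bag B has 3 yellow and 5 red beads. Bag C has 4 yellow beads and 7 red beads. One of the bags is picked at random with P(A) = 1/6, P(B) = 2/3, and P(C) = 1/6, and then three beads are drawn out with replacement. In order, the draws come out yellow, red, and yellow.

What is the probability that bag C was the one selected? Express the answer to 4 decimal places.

0.1460

For each hypothesis, P(data | H) works out to: P(data | bag A) = (3/4)(1/4)(3/4) = 0.14062; P(data | bag B) = (3/8)(5/8)(3/8) = 0.087891; P(data | bag C) = (4/11)(7/11)(4/11) = 0.084147.
The prior-weighted likelihoods are 1/6 · 0.14062 = 0.023438, 2/3 · 0.087891 = 0.058594, 1/6 · 0.084147 = 0.014025; these sum to 0.096056.
Hence P(bag C | data) = (0.014025) / (0.096056) = 0.146.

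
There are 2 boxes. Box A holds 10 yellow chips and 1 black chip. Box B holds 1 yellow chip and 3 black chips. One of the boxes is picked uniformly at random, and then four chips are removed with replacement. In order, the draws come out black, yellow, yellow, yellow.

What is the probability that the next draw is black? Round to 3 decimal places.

Under each hypothesis, the probability of the observed sequence is: P(data | box A) = (1/11)(10/11)(10/11)(10/11) = 0.068301; P(data | box B) = (3/4)(1/4)(1/4)(1/4) = 0.011719.
The prior-weighted likelihoods are 1/2 · 0.068301 = 0.034151, 1/2 · 0.011719 = 0.0058594; with total 0.04001.
The posterior is then P(box A | data) = 0.85355, P(box B | data) = 0.14645.
So P(black next | data) = Σ P(black next | H) P(H | data) = (1/11)(0.85355) + (3/4)(0.14645) = 0.18743.

0.187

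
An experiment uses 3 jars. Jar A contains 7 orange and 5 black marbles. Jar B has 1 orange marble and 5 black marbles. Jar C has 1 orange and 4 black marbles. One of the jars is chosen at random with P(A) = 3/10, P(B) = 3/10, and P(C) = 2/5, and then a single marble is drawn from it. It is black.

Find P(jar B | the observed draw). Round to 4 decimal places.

0.3597

For each hypothesis, P(data | H) works out to: P(data | jar A) = (5/12) = 5/12; P(data | jar B) = (5/6) = 5/6; P(data | jar C) = (4/5) = 4/5.
Multiplying each by its prior: 3/10 · 5/12 = 1/8, 3/10 · 5/6 = 1/4, 2/5 · 4/5 = 8/25; with total 139/200.
By Bayes' rule, P(jar B | data) = (1/4) / (139/200) = 50/139.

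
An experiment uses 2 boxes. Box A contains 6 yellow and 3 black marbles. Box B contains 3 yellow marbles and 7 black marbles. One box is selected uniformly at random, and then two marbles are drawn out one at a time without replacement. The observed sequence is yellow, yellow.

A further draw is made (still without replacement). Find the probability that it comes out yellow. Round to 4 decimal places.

Compute the likelihood of the observed sequence for each case: P(data | box A) = (6/9)(5/8) = 5/12; P(data | box B) = (3/10)(2/9) = 1/15.
The prior-weighted likelihoods are 1/2 · 5/12 = 5/24, 1/2 · 1/15 = 1/30; these sum to 29/120.
The posterior is then P(box A | data) = 25/29, P(box B | data) = 4/29.
Averaging over the posterior, P(yellow next | data) = (4/7)(25/29) + (1/8)(4/29) = 207/406.

0.5099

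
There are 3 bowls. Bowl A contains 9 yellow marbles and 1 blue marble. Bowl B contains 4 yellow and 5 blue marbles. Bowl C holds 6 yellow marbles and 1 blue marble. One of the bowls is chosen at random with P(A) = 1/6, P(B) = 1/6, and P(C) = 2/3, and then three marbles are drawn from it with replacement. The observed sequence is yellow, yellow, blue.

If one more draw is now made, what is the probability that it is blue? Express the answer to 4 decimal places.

The likelihood of the observed sequence under each hypothesis: P(data | bowl A) = (9/10)(9/10)(1/10) = 0.081; P(data | bowl B) = (4/9)(4/9)(5/9) = 0.10974; P(data | bowl C) = (6/7)(6/7)(1/7) = 0.10496.
The prior-weighted likelihoods are 1/6 · 0.081 = 0.0135, 1/6 · 0.10974 = 0.01829, 2/3 · 0.10496 = 0.069971; summing to 0.10176.
Normalising, the posterior is P(bowl A | data) = 0.13266, P(bowl B | data) = 0.17973, P(bowl C | data) = 0.6876.
Averaging over the posterior, P(blue next | data) = (1/10)(0.13266) + (5/9)(0.17973) + (1/7)(0.6876) = 0.21135.

0.2113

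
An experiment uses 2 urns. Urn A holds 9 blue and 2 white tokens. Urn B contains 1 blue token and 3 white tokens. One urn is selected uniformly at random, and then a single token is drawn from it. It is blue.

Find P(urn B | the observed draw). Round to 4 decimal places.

Under each hypothesis, the probability of this draw is: P(data | urn A) = (9/11) = 9/11; P(data | urn B) = (1/4) = 1/4.
Multiplying each by its prior: 1/2 · 9/11 = 9/22, 1/2 · 1/4 = 1/8; with total 47/88.
Hence P(urn B | data) = (1/8) / (47/88) = 11/47.

0.2340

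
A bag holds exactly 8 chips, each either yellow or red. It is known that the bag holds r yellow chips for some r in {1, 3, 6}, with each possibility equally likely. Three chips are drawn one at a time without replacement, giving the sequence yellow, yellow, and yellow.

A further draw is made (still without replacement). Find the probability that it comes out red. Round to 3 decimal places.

0.429

For each hypothesis, P(data | H) works out to: P(data | r = 1) = (1/8)(0/7) = 0; P(data | r = 3) = (3/8)(2/7)(1/6) = 1/56; P(data | r = 6) = (6/8)(5/7)(4/6) = 5/14.
Multiplying each by its prior: 1/3 · 0 = 0, 1/3 · 1/56 = 1/168, 1/3 · 5/14 = 5/42; these sum to 1/8.
Normalising, the posterior is P(r = 1 | data) = 0, P(r = 3 | data) = 1/21, P(r = 6 | data) = 20/21.
So P(red next | data) = Σ P(red next | H) P(H | data) = (1)(1/21) + (2/5)(20/21) = 3/7.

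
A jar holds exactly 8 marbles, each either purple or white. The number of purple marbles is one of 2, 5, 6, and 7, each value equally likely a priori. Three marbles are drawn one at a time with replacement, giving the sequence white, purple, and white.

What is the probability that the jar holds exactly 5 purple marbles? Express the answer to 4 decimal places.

The likelihood of the observed sequence under each hypothesis: P(data | r = 2) = (6/8)(2/8)(6/8) = 0.14062; P(data | r = 5) = (3/8)(5/8)(3/8) = 0.087891; P(data | r = 6) = (2/8)(6/8)(2/8) = 0.046875; P(data | r = 7) = (1/8)(7/8)(1/8) = 0.013672.
Multiplying each by its prior: 1/4 · 0.14062 = 0.035156, 1/4 · 0.087891 = 0.021973, 1/4 · 0.046875 = 0.011719, 1/4 · 0.013672 = 0.003418; with total 0.072266.
By Bayes' rule, P(r = 5 | data) = (0.021973) / (0.072266) = 0.30405.

0.3041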